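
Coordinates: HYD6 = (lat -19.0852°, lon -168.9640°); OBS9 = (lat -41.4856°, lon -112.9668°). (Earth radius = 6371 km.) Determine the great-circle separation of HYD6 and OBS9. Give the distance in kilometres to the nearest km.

5808 km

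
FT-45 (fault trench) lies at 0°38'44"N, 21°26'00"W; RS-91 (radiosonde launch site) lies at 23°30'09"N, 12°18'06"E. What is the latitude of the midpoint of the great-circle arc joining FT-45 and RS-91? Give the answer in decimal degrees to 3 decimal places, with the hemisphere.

FT-45: φ = +0.64556°, λ = -21.43333°
RS-91: φ = +23.50250°, λ = +12.30167°
Bx = cos φ₂ cos Δλ = 0.762626,  By = cos φ₂ sin Δλ = 0.509282
φₘ = atan2(sin φ₁ + sin φ₂, √((cos φ₁ + Bx)² + By²)) = 12.59880°
λₘ = λ₁ + atan2(By, cos φ₁ + Bx) = -5.31700°

12.599°N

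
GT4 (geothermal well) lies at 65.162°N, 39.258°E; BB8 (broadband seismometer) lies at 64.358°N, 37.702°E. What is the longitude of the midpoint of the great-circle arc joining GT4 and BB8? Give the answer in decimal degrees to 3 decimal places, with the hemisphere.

Bx = cos φ₂ cos Δλ = 0.432587,  By = cos φ₂ sin Δλ = -0.011751
φₘ = atan2(sin φ₁ + sin φ₂, √((cos φ₁ + Bx)² + By²)) = 64.76204°
λₘ = λ₁ + atan2(By, cos φ₁ + Bx) = 38.46842°

38.468°E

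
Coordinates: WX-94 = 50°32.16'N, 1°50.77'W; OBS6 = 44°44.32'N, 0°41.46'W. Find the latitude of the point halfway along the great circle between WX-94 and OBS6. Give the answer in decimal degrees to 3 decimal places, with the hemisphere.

47.639°N

WX-94: φ = +50.53600°, λ = -1.84617°
OBS6: φ = +44.73867°, λ = -0.69100°
Bx = cos φ₂ cos Δλ = 0.710180,  By = cos φ₂ sin Δλ = 0.014320
φₘ = atan2(sin φ₁ + sin φ₂, √((cos φ₁ + Bx)² + By²)) = 47.63878°
λₘ = λ₁ + atan2(By, cos φ₁ + Bx) = -1.23651°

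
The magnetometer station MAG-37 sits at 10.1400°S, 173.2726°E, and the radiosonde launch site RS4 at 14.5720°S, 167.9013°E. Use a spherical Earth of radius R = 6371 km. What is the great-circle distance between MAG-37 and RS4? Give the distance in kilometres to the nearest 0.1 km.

Δφ = -4.4320°,  Δλ = -5.3713°
a = sin²(Δφ/2) + cos φ₁ cos φ₂ sin²(Δλ/2) = 0.003587
c = 2·arcsin(√a) = 0.119852 rad = 6.8670°
d = R·c = 6371 × 0.119852 = 763.6 km

763.6 km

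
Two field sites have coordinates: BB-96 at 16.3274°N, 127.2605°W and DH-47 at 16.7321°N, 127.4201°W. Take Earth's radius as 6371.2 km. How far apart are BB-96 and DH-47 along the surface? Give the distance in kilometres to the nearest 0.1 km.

48.1 km

Δφ = 0.4047°,  Δλ = -0.1596°
a = sin²(Δφ/2) + cos φ₁ cos φ₂ sin²(Δλ/2) = 0.000014
c = 2·arcsin(√a) = 0.007551 rad = 0.4327°
d = R·c = 6371.2 × 0.007551 = 48.1 km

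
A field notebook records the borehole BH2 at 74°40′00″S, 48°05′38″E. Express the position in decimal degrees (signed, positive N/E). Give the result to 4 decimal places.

-74.6667°, +48.0939°

lat: 74.6667° S → -74.6667°
lon: 48.0939° E → +48.0939°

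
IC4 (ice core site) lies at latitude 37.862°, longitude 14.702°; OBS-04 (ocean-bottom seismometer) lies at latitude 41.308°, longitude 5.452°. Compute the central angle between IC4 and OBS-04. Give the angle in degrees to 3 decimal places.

Δφ = 3.4460°,  Δλ = -9.2500°
a = sin²(Δφ/2) + cos φ₁ cos φ₂ sin²(Δλ/2) = 0.004760
c = 2·arcsin(√a) = 0.138094 rad = 7.9122°

7.912°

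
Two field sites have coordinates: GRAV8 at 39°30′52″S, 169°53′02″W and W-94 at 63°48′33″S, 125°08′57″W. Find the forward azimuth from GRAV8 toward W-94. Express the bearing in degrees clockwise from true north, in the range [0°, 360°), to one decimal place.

GRAV8: φ = -39.51444°, λ = -169.88389°
W-94: φ = -63.80917°, λ = -125.14917°
Δλ = 44.7347°
y = sin Δλ · cos φ₂ = 0.310642
x = cos φ₁ sin φ₂ − sin φ₁ cos φ₂ cos Δλ = -0.492765
θ = atan2(y, x) = 147.7724° → 147.7724° (mod 360°)

147.8°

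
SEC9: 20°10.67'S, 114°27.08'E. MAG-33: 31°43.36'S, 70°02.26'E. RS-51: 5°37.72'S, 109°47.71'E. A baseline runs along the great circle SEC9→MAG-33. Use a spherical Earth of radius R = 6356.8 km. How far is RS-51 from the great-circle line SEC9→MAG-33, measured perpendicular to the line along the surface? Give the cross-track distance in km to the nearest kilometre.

1675 km

SEC9: φ = -20.17783°, λ = +114.45133°
MAG-33: φ = -31.72267°, λ = +70.03767°
RS-51: φ = -5.62867°, λ = +109.79517°
δ₁₃ = central angle SEC9→RS-51 = 0.265926 rad  (haversine)
θ₁₃ = bearing SEC9→RS-51 = 342.098°,  θ₁₂ = bearing SEC9→MAG-33 = 244.498°
dₓₜ = R·arcsin(sin δ₁₃ · sin(θ₁₃ − θ₁₂)) = 6356.8·arcsin(0.26280·sin(97.599°)) = 1675.233 km
|dₓₜ| = 1675.233 km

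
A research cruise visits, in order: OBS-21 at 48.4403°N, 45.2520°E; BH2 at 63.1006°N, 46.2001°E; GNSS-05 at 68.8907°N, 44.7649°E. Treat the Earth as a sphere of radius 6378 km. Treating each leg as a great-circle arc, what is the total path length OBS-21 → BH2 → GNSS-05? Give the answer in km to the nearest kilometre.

2281 km

OBS-21→BH2: c = 0.256033 rad, d = 1632.98 km
BH2→GNSS-05: c = 0.101562 rad, d = 647.76 km
Total = 1632.98 + 647.76 = 2280.74 km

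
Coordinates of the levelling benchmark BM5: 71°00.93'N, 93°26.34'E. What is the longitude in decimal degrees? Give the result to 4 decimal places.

93.4390°E

93° + 26.34′/60 = 93 + 0.43900 = 93.4390°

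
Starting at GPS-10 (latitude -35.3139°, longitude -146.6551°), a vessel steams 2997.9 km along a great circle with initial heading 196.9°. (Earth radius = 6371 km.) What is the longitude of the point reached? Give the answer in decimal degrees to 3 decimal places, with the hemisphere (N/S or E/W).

162.115°W

δ = d/R = 2997.9/6371 = 0.470554 rad
φ₂ = arcsin(sin φ₁ cos δ + cos φ₁ sin δ cos θ)
   = arcsin(-0.57806·0.89132 + 0.81600·0.45338·-0.95681) = -60.36706°
λ₂ = λ₁ + atan2(sin θ sin δ cos φ₁, cos δ − sin φ₁ sin φ₂) = -162.11480°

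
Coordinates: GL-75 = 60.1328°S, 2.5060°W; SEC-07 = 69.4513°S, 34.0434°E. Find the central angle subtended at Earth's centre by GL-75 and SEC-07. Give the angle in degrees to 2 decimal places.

Δφ = -9.3185°,  Δλ = 36.5494°
a = sin²(Δφ/2) + cos φ₁ cos φ₂ sin²(Δλ/2) = 0.023786
c = 2·arcsin(√a) = 0.309688 rad = 17.7438°

17.74°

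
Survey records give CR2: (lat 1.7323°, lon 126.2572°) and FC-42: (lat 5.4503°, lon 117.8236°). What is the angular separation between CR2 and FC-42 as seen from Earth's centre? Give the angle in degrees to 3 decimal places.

9.200°

Δφ = 3.7180°,  Δλ = -8.4336°
a = sin²(Δφ/2) + cos φ₁ cos φ₂ sin²(Δλ/2) = 0.006432
c = 2·arcsin(√a) = 0.160574 rad = 9.2002°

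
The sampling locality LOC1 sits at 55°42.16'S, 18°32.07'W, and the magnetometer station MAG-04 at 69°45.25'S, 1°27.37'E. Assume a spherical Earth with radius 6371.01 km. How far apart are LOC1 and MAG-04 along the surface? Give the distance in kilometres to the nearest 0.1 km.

1845.7 km

LOC1: φ = -55.70267°, λ = -18.53450°
MAG-04: φ = -69.75417°, λ = +1.45617°
Δφ = -14.0515°,  Δλ = 19.9907°
a = sin²(Δφ/2) + cos φ₁ cos φ₂ sin²(Δλ/2) = 0.020835
c = 2·arcsin(√a) = 0.289702 rad = 16.5987°
d = R·c = 6371.01 × 0.289702 = 1845.7 km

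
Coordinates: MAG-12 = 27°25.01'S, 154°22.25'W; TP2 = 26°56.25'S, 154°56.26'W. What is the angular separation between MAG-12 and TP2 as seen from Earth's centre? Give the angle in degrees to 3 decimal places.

0.696°

MAG-12: φ = -27.41683°, λ = -154.37083°
TP2: φ = -26.93750°, λ = -154.93767°
Δφ = 0.4793°,  Δλ = -0.5668°
a = sin²(Δφ/2) + cos φ₁ cos φ₂ sin²(Δλ/2) = 0.000037
c = 2·arcsin(√a) = 0.012143 rad = 0.6957°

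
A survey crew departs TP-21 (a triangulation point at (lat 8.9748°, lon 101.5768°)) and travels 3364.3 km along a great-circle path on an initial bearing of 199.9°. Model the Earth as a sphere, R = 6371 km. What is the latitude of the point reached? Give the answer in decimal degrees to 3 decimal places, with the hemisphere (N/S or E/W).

19.465°S

δ = d/R = 3364.3/6371 = 0.528065 rad
φ₂ = arcsin(sin φ₁ cos δ + cos φ₁ sin δ cos θ)
   = arcsin(0.15600·0.86378 + 0.98776·0.50386·-0.94029) = -19.46465°
λ₂ = λ₁ + atan2(sin θ sin δ cos φ₁, cos δ − sin φ₁ sin φ₂) = 91.09631°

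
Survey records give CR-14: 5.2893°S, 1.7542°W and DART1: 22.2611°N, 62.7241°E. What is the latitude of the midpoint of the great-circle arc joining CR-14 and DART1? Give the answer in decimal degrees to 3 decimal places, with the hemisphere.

10.001°N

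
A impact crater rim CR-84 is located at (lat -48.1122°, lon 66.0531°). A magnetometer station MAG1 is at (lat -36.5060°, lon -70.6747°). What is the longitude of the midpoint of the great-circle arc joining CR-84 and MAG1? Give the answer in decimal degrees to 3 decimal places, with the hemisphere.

Bx = cos φ₂ cos Δλ = -0.585247,  By = cos φ₂ sin Δλ = -0.550973
φₘ = atan2(sin φ₁ + sin φ₂, √((cos φ₁ + Bx)² + By²)) = -67.41522°
λₘ = λ₁ + atan2(By, cos φ₁ + Bx) = -15.43842°

15.438°W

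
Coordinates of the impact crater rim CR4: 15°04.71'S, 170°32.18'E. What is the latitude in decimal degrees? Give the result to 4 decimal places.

15.0785°S

15° + 4.71′/60 = 15 + 0.07850 = 15.0785°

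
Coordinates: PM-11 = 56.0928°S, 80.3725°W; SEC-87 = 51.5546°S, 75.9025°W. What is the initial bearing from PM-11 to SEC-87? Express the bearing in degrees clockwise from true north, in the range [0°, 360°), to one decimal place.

32.0°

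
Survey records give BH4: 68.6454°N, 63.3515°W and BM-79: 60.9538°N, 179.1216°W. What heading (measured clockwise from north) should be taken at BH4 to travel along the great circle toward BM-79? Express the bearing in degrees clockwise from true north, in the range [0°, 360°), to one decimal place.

Δλ = -115.7701°
y = sin Δλ · cos φ₂ = -0.437228
x = cos φ₁ sin φ₂ − sin φ₁ cos φ₂ cos Δλ = 0.514932
θ = atan2(y, x) = -40.3346° → 319.6654° (mod 360°)

319.7°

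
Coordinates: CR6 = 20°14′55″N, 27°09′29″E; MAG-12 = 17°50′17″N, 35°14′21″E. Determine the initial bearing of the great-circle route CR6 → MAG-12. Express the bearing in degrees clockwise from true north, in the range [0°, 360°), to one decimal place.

106.2°

CR6: φ = +20.24861°, λ = +27.15806°
MAG-12: φ = +17.83806°, λ = +35.23917°
Δλ = 8.0811°
y = sin Δλ · cos φ₂ = 0.133817
x = cos φ₁ sin φ₂ − sin φ₁ cos φ₂ cos Δλ = -0.038788
θ = atan2(y, x) = 106.1648° → 106.1648° (mod 360°)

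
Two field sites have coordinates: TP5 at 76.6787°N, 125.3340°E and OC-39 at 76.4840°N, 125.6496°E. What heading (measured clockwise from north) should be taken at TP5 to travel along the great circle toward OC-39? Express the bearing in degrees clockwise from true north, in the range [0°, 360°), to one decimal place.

159.2°

Δλ = 0.3156°
y = sin Δλ · cos φ₂ = 0.001287
x = cos φ₁ sin φ₂ − sin φ₁ cos φ₂ cos Δλ = -0.003395
θ = atan2(y, x) = 159.2318° → 159.2318° (mod 360°)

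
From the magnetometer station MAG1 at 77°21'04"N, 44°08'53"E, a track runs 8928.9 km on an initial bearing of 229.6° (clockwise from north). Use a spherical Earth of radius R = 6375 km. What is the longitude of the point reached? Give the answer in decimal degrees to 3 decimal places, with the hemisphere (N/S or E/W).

4.510°W

MAG1: φ = +77.35111°, λ = +44.14806°
δ = d/R = 8928.9/6375 = 1.400612 rad
φ₂ = arcsin(sin φ₁ cos δ + cos φ₁ sin δ cos θ)
   = arcsin(0.97573·0.16936 + 0.21898·0.98555·-0.64812) = 1.45441°
λ₂ = λ₁ + atan2(sin θ sin δ cos φ₁, cos δ − sin φ₁ sin φ₂) = -4.50982°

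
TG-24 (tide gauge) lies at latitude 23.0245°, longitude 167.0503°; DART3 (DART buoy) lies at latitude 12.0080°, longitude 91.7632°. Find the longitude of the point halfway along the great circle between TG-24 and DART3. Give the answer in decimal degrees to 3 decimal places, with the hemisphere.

Bx = cos φ₂ cos Δλ = 0.248418,  By = cos φ₂ sin Δλ = -0.946047
φₘ = atan2(sin φ₁ + sin φ₂, √((cos φ₁ + Bx)² + By²)) = 21.72611°
λₘ = λ₁ + atan2(By, cos φ₁ + Bx) = 128.06195°

128.062°E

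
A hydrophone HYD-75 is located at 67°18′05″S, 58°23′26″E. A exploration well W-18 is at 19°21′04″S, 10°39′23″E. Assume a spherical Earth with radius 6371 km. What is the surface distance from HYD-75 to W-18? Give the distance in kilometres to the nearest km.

HYD-75: φ = -67.30139°, λ = +58.39056°
W-18: φ = -19.35111°, λ = +10.65639°
Δφ = 47.9503°,  Δλ = -47.7342°
a = sin²(Δφ/2) + cos φ₁ cos φ₂ sin²(Δλ/2) = 0.224718
c = 2·arcsin(√a) = 0.987757 rad = 56.5943°
d = R·c = 6371 × 0.987757 = 6293.0 km

6293 km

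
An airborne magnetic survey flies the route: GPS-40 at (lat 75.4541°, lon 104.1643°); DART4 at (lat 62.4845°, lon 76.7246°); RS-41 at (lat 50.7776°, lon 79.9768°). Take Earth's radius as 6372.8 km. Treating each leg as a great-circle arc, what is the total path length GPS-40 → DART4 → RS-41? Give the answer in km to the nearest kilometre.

GPS-40→DART4: c = 0.278622 rad, d = 1775.60 km
DART4→RS-41: c = 0.206630 rad, d = 1316.81 km
Total = 1775.60 + 1316.81 = 3092.41 km

3092 km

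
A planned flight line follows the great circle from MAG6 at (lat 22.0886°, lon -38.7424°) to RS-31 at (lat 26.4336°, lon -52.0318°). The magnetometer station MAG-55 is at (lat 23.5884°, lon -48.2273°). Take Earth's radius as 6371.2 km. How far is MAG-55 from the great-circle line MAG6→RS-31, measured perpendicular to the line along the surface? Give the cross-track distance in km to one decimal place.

184.5 km

δ₁₃ = central angle MAG6→MAG-55 = 0.154761 rad  (haversine)
θ₁₃ = bearing MAG6→MAG-55 = 281.558°,  θ₁₂ = bearing MAG6→RS-31 = 292.385°
dₓₜ = R·arcsin(sin δ₁₃ · sin(θ₁₃ − θ₁₂)) = 6371.2·arcsin(0.15414·sin(-10.827°)) = -184.510 km
|dₓₜ| = 184.510 km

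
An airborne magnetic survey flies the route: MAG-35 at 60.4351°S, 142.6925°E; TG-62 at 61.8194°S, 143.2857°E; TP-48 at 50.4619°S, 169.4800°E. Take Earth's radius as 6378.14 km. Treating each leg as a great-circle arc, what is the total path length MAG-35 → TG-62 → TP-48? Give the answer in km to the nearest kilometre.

2192 km

MAG-35→TG-62: c = 0.024672 rad, d = 157.36 km
TG-62→TP-48: c = 0.319020 rad, d = 2034.75 km
Total = 157.36 + 2034.75 = 2192.11 km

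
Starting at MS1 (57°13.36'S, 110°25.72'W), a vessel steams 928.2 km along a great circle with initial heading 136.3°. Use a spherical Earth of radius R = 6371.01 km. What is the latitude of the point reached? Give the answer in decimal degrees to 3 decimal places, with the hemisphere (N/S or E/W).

62.710°S

MS1: φ = -57.22267°, λ = -110.42867°
δ = d/R = 928.2/6371.01 = 0.145691 rad
φ₂ = arcsin(sin φ₁ cos δ + cos φ₁ sin δ cos θ)
   = arcsin(-0.84078·0.98941 + 0.54138·0.14518·-0.72297) = -62.70972°
λ₂ = λ₁ + atan2(sin θ sin δ cos φ₁, cos δ − sin φ₁ sin φ₂) = -97.79264°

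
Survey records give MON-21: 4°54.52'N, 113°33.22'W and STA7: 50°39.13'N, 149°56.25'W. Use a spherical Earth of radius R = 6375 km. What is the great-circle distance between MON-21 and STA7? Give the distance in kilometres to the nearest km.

MON-21: φ = +4.90867°, λ = -113.55367°
STA7: φ = +50.65217°, λ = -149.93750°
Δφ = 45.7435°,  Δλ = -36.3838°
a = sin²(Δφ/2) + cos φ₁ cos φ₂ sin²(Δλ/2) = 0.212636
c = 2·arcsin(√a) = 0.958524 rad = 54.9194°
d = R·c = 6375 × 0.958524 = 6110.6 km

6111 km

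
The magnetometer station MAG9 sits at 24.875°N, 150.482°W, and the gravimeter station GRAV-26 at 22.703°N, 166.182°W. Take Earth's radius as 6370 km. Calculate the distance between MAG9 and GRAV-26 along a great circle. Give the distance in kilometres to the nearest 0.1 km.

Δφ = -2.1720°,  Δλ = -15.7000°
a = sin²(Δφ/2) + cos φ₁ cos φ₂ sin²(Δλ/2) = 0.015971
c = 2·arcsin(√a) = 0.253434 rad = 14.5207°
d = R·c = 6370 × 0.253434 = 1614.4 km

1614.4 km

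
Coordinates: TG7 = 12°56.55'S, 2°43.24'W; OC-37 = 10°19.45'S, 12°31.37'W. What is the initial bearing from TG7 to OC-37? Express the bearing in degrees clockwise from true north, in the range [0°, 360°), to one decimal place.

TG7: φ = -12.94250°, λ = -2.72067°
OC-37: φ = -10.32417°, λ = -12.52283°
Δλ = -9.8022°
y = sin Δλ · cos φ₂ = -0.167490
x = cos φ₁ sin φ₂ − sin φ₁ cos φ₂ cos Δλ = 0.042466
θ = atan2(y, x) = -75.7729° → 284.2271° (mod 360°)

284.2°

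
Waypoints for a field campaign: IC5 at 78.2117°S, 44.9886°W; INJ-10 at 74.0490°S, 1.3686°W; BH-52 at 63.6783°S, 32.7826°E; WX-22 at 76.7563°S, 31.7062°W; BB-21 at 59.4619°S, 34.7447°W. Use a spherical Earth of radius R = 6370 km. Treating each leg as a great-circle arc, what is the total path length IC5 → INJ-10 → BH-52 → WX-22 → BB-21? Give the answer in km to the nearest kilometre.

IC5→INJ-10: c = 0.190749 rad, d = 1215.07 km
INJ-10→BH-52: c = 0.274168 rad, d = 1746.45 km
BH-52→WX-22: c = 0.412227 rad, d = 2625.89 km
WX-22→BB-21: c = 0.302394 rad, d = 1926.25 km
Total = 1215.07 + 1746.45 + 2625.89 + 1926.25 = 7513.66 km

7514 km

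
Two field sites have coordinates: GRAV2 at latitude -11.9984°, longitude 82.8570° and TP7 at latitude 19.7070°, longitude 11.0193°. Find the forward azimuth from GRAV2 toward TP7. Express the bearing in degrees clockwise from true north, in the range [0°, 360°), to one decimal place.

293.6°

Δλ = -71.8377°
y = sin Δλ · cos φ₂ = -0.894525
x = cos φ₁ sin φ₂ − sin φ₁ cos φ₂ cos Δλ = 0.390848
θ = atan2(y, x) = -66.3979° → 293.6021° (mod 360°)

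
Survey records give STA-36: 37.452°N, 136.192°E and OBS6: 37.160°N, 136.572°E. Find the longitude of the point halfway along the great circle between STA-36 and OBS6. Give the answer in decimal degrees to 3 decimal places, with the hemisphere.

Bx = cos φ₂ cos Δλ = 0.796934,  By = cos φ₂ sin Δλ = 0.005286
φₘ = atan2(sin φ₁ + sin φ₂, √((cos φ₁ + Bx)² + By²)) = 37.30615°
λₘ = λ₁ + atan2(By, cos φ₁ + Bx) = 136.38237°

136.382°E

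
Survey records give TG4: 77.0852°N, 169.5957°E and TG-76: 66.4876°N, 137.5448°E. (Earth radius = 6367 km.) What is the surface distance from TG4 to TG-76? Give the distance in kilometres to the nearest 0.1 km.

1580.4 km

Δφ = -10.5976°,  Δλ = -32.0509°
a = sin²(Δφ/2) + cos φ₁ cos φ₂ sin²(Δλ/2) = 0.015324
c = 2·arcsin(√a) = 0.248216 rad = 14.2217°
d = R·c = 6367 × 0.248216 = 1580.4 km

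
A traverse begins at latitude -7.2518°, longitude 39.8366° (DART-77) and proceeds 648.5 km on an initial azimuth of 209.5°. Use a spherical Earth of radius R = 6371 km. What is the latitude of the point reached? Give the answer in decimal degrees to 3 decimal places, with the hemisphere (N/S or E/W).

δ = d/R = 648.5/6371 = 0.101789 rad
φ₂ = arcsin(sin φ₁ cos δ + cos φ₁ sin δ cos θ)
   = arcsin(-0.12623·0.99482 + 0.99200·0.10161·-0.87036) = -12.31636°
λ₂ = λ₁ + atan2(sin θ sin δ cos φ₁, cos δ − sin φ₁ sin φ₂) = 36.90087°

12.316°S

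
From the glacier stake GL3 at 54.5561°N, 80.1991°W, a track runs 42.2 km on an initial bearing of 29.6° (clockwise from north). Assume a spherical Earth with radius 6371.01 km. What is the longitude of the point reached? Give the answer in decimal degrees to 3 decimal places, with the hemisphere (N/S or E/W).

δ = d/R = 42.2/6371.01 = 0.006624 rad
φ₂ = arcsin(sin φ₁ cos δ + cos φ₁ sin δ cos θ)
   = arcsin(0.81468·0.99998 + 0.57991·0.00662·0.86949) = 54.88565°
λ₂ = λ₁ + atan2(sin θ sin δ cos φ₁, cos δ − sin φ₁ sin φ₂) = -79.87321°

79.873°W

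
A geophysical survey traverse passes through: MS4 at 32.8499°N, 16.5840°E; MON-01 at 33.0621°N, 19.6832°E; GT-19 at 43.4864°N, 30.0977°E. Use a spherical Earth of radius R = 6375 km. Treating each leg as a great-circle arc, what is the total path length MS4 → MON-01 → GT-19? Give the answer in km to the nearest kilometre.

MS4→MON-01: c = 0.045537 rad, d = 290.30 km
MON-01→GT-19: c = 0.230827 rad, d = 1471.52 km
Total = 290.30 + 1471.52 = 1761.82 km

1762 km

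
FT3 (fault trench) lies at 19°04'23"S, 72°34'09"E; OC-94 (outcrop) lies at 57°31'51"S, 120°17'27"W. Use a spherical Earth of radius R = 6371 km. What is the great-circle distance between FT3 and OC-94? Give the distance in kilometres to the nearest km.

11414 km

FT3: φ = -19.07306°, λ = +72.56917°
OC-94: φ = -57.53083°, λ = -120.29083°
Δφ = -38.4578°,  Δλ = 167.1400°
a = sin²(Δφ/2) + cos φ₁ cos φ₂ sin²(Δλ/2) = 0.609478
c = 2·arcsin(√a) = 1.791540 rad = 102.6477°
d = R·c = 6371 × 1.791540 = 11413.9 km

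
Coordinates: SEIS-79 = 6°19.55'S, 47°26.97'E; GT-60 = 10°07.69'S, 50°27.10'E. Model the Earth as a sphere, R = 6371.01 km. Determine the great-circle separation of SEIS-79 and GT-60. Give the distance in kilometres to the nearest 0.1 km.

SEIS-79: φ = -6.32583°, λ = +47.44950°
GT-60: φ = -10.12817°, λ = +50.45167°
Δφ = -3.8023°,  Δλ = 3.0022°
a = sin²(Δφ/2) + cos φ₁ cos φ₂ sin²(Δλ/2) = 0.001772
c = 2·arcsin(√a) = 0.084216 rad = 4.8252°
d = R·c = 6371.01 × 0.084216 = 536.5 km

536.5 km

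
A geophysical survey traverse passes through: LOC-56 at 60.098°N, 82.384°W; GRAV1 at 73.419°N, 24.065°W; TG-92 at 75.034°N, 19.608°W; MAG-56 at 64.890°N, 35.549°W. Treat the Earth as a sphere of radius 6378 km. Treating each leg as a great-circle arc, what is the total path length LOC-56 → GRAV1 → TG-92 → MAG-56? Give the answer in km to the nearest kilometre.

4292 km

LOC-56→GRAV1: c = 0.438129 rad, d = 2794.39 km
GRAV1→TG-92: c = 0.035218 rad, d = 224.62 km
TG-92→MAG-56: c = 0.199560 rad, d = 1272.79 km
Total = 2794.39 + 224.62 + 1272.79 = 4291.80 km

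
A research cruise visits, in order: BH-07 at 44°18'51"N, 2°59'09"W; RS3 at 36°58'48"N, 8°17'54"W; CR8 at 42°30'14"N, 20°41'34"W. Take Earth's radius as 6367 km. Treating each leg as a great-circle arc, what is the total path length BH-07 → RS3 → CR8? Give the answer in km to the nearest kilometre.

BH-07: φ = +44.31417°, λ = -2.98583°
RS3: φ = +36.98000°, λ = -8.29833°
CR8: φ = +42.50389°, λ = -20.69278°
BH-07→RS3: c = 0.145984 rad, d = 929.48 km
RS3→CR8: c = 0.191972 rad, d = 1222.28 km
Total = 929.48 + 1222.28 = 2151.77 km

2152 km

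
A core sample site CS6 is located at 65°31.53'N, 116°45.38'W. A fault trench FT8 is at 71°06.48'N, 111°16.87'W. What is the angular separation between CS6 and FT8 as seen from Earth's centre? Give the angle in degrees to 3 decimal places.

CS6: φ = +65.52550°, λ = -116.75633°
FT8: φ = +71.10800°, λ = -111.28117°
Δφ = 5.5825°,  Δλ = 5.4752°
a = sin²(Δφ/2) + cos φ₁ cos φ₂ sin²(Δλ/2) = 0.002677
c = 2·arcsin(√a) = 0.103534 rad = 5.9320°

5.932°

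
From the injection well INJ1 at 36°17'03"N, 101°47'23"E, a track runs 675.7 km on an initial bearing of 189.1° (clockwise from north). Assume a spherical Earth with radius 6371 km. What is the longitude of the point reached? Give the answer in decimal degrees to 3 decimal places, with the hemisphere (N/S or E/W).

INJ1: φ = +36.28417°, λ = +101.78972°
δ = d/R = 675.7/6371 = 0.106059 rad
φ₂ = arcsin(sin φ₁ cos δ + cos φ₁ sin δ cos θ)
   = arcsin(0.59179·0.99438 + 0.80609·0.10586·-0.98741) = 30.27868°
λ₂ = λ₁ + atan2(sin θ sin δ cos φ₁, cos δ − sin φ₁ sin φ₂) = 100.67884°

100.679°E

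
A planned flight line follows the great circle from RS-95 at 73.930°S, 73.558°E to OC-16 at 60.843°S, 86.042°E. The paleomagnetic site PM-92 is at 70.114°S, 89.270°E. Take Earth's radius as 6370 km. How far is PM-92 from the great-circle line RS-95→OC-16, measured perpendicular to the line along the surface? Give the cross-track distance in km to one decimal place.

δ₁₃ = central angle RS-95→PM-92 = 0.107152 rad  (haversine)
θ₁₃ = bearing RS-95→PM-92 = 59.463°,  θ₁₂ = bearing RS-95→OC-16 = 26.060°
dₓₜ = R·arcsin(sin δ₁₃ · sin(θ₁₃ − θ₁₂)) = 6370·arcsin(0.10695·sin(33.403°)) = 375.261 km
|dₓₜ| = 375.261 km

375.3 km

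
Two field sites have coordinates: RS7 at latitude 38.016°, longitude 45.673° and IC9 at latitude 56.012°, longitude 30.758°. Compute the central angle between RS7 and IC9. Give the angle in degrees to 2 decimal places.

Δφ = 17.9960°,  Δλ = -14.9150°
a = sin²(Δφ/2) + cos φ₁ cos φ₂ sin²(Δλ/2) = 0.031880
c = 2·arcsin(√a) = 0.359025 rad = 20.5706°

20.57°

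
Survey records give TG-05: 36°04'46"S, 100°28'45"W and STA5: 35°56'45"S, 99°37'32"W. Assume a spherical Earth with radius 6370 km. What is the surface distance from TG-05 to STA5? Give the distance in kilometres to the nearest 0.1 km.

78.2 km

TG-05: φ = -36.07944°, λ = -100.47917°
STA5: φ = -35.94583°, λ = -99.62556°
Δφ = 0.1336°,  Δλ = 0.8536°
a = sin²(Δφ/2) + cos φ₁ cos φ₂ sin²(Δλ/2) = 0.000038
c = 2·arcsin(√a) = 0.012275 rad = 0.7033°
d = R·c = 6370 × 0.012275 = 78.2 km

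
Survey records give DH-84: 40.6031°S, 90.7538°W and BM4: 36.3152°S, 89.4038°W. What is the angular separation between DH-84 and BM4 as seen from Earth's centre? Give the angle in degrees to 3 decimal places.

4.416°

Δφ = 4.2879°,  Δλ = 1.3500°
a = sin²(Δφ/2) + cos φ₁ cos φ₂ sin²(Δλ/2) = 0.001484
c = 2·arcsin(√a) = 0.077076 rad = 4.4161°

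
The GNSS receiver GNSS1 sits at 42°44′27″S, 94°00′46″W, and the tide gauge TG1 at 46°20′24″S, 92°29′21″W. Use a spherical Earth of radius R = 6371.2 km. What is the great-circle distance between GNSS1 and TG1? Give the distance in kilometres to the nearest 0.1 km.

GNSS1: φ = -42.74083°, λ = -94.01278°
TG1: φ = -46.34000°, λ = -92.48917°
Δφ = -3.5992°,  Δλ = 1.5236°
a = sin²(Δφ/2) + cos φ₁ cos φ₂ sin²(Δλ/2) = 0.001076
c = 2·arcsin(√a) = 0.065611 rad = 3.7592°
d = R·c = 6371.2 × 0.065611 = 418.0 km

418.0 km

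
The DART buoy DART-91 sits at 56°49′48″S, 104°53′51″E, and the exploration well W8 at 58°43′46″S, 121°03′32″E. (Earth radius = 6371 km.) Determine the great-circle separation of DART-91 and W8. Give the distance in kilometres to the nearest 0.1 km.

DART-91: φ = -56.83000°, λ = +104.89750°
W8: φ = -58.72944°, λ = +121.05889°
Δφ = -1.8994°,  Δλ = 16.1614°
a = sin²(Δφ/2) + cos φ₁ cos φ₂ sin²(Δλ/2) = 0.005886
c = 2·arcsin(√a) = 0.153597 rad = 8.8004°
d = R·c = 6371 × 0.153597 = 978.6 km

978.6 km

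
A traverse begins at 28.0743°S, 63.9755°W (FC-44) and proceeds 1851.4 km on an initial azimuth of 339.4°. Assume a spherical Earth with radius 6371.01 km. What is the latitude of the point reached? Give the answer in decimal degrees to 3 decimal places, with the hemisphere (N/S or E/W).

δ = d/R = 1851.4/6371.01 = 0.290598 rad
φ₂ = arcsin(sin φ₁ cos δ + cos φ₁ sin δ cos θ)
   = arcsin(-0.47062·0.95807 + 0.88234·0.28652·0.93606) = -12.37081°
λ₂ = λ₁ + atan2(sin θ sin δ cos φ₁, cos δ − sin φ₁ sin φ₂) = -69.89941°

12.371°S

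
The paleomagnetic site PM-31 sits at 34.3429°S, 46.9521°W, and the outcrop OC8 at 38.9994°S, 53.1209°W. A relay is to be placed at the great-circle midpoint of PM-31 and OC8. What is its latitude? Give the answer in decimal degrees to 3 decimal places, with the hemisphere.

36.711°S

Bx = cos φ₂ cos Δλ = 0.772653,  By = cos φ₂ sin Δλ = -0.083511
φₘ = atan2(sin φ₁ + sin φ₂, √((cos φ₁ + Bx)² + By²)) = -36.71091°
λₘ = λ₁ + atan2(By, cos φ₁ + Bx) = -49.94303°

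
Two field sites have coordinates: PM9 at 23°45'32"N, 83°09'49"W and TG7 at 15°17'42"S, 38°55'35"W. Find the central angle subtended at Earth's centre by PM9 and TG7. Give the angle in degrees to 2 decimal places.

58.25°

PM9: φ = +23.75889°, λ = -83.16361°
TG7: φ = -15.29500°, λ = -38.92639°
Δφ = -39.0539°,  Δλ = 44.2372°
a = sin²(Δφ/2) + cos φ₁ cos φ₂ sin²(Δλ/2) = 0.236883
c = 2·arcsin(√a) = 1.016631 rad = 58.2487°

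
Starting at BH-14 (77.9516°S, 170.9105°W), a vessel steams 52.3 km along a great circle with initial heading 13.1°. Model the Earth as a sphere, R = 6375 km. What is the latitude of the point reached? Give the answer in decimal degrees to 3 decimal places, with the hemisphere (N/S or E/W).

77.493°S

δ = d/R = 52.3/6375 = 0.008204 rad
φ₂ = arcsin(sin φ₁ cos δ + cos φ₁ sin δ cos θ)
   = arcsin(-0.97797·0.99997 + 0.20874·0.00820·0.97398) = -77.49334°
λ₂ = λ₁ + atan2(sin θ sin δ cos φ₁, cos δ − sin φ₁ sin φ₂) = -170.41853°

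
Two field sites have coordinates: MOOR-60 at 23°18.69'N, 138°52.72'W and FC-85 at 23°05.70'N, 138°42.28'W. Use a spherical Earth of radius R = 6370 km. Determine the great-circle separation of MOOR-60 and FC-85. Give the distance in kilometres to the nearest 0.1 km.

29.9 km

MOOR-60: φ = +23.31150°, λ = -138.87867°
FC-85: φ = +23.09500°, λ = -138.70467°
Δφ = -0.2165°,  Δλ = 0.1740°
a = sin²(Δφ/2) + cos φ₁ cos φ₂ sin²(Δλ/2) = 0.000006
c = 2·arcsin(√a) = 0.004698 rad = 0.2692°
d = R·c = 6370 × 0.004698 = 29.9 km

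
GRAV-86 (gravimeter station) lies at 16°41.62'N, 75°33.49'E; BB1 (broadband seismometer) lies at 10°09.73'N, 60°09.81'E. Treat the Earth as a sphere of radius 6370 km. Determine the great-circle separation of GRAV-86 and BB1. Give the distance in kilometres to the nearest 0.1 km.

1815.0 km

GRAV-86: φ = +16.69367°, λ = +75.55817°
BB1: φ = +10.16217°, λ = +60.16350°
Δφ = -6.5315°,  Δλ = -15.3947°
a = sin²(Δφ/2) + cos φ₁ cos φ₂ sin²(Δλ/2) = 0.020160
c = 2·arcsin(√a) = 0.284931 rad = 16.3254°
d = R·c = 6370 × 0.284931 = 1815.0 km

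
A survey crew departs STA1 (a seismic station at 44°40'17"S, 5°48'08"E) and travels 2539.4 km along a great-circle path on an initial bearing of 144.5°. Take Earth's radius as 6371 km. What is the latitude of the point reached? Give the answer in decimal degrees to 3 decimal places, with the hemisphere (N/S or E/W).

60.766°S

STA1: φ = -44.67139°, λ = +5.80222°
δ = d/R = 2539.4/6371 = 0.398587 rad
φ₂ = arcsin(sin φ₁ cos δ + cos φ₁ sin δ cos θ)
   = arcsin(-0.70304·0.92161 + 0.71115·0.38812·-0.81412) = -60.76597°
λ₂ = λ₁ + atan2(sin θ sin δ cos φ₁, cos δ − sin φ₁ sin φ₂) = 33.28539°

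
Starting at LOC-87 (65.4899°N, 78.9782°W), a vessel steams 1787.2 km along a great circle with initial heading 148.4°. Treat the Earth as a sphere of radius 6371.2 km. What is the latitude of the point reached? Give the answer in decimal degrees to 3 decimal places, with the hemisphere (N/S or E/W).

δ = d/R = 1787.2/6371.2 = 0.280512 rad
φ₂ = arcsin(sin φ₁ cos δ + cos φ₁ sin δ cos θ)
   = arcsin(0.90989·0.96091 + 0.41485·0.27685·-0.85173) = 50.94141°
λ₂ = λ₁ + atan2(sin θ sin δ cos φ₁, cos δ − sin φ₁ sin φ₂) = -65.66823°

50.941°N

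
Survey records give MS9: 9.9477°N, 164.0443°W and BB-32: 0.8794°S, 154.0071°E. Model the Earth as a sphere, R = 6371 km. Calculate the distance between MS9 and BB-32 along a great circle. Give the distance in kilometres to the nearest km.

Δφ = -10.8271°,  Δλ = -41.9486°
a = sin²(Δφ/2) + cos φ₁ cos φ₂ sin²(Δλ/2) = 0.135087
c = 2·arcsin(√a) = 0.752729 rad = 43.1282°
d = R·c = 6371 × 0.752729 = 4795.6 km

4796 km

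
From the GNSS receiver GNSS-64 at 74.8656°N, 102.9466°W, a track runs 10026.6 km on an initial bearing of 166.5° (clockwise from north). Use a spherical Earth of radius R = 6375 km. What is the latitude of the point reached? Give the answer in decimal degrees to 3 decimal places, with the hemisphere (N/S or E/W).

δ = d/R = 10026.6/6375 = 1.572800 rad
φ₂ = arcsin(sin φ₁ cos δ + cos φ₁ sin δ cos θ)
   = arcsin(0.96532·-0.00200 + 0.26108·1.00000·-0.97237) = -14.82123°
λ₂ = λ₁ + atan2(sin θ sin δ cos φ₁, cos δ − sin φ₁ sin φ₂) = -88.97274°

14.821°S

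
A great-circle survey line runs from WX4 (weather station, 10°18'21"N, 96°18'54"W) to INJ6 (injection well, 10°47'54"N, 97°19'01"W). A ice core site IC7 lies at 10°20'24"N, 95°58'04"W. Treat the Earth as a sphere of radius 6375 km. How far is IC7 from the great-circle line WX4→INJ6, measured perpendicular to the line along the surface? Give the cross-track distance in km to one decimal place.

WX4: φ = +10.30583°, λ = -96.31500°
INJ6: φ = +10.79833°, λ = -97.31694°
IC7: φ = +10.34000°, λ = -95.96778°
δ₁₃ = central angle WX4→IC7 = 0.005992 rad  (haversine)
θ₁₃ = bearing WX4→IC7 = 84.257°,  θ₁₂ = bearing WX4→INJ6 = 296.656°
dₓₜ = R·arcsin(sin δ₁₃ · sin(θ₁₃ − θ₁₂)) = 6375·arcsin(0.00599·sin(-212.399°)) = 20.467 km
|dₓₜ| = 20.467 km

20.5 km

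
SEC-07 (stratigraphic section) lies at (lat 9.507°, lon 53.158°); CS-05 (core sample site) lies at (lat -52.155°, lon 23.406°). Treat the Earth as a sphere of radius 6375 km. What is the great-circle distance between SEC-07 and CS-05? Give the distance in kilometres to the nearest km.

Δφ = -61.6620°,  Δλ = -29.7520°
a = sin²(Δφ/2) + cos φ₁ cos φ₂ sin²(Δλ/2) = 0.302546
c = 2·arcsin(√a) = 1.164828 rad = 66.7397°
d = R·c = 6375 × 1.164828 = 7425.8 km

7426 km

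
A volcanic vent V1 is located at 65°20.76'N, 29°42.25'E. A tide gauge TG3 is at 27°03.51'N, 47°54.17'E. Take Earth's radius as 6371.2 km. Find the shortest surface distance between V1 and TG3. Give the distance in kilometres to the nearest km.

4445 km

V1: φ = +65.34600°, λ = +29.70417°
TG3: φ = +27.05850°, λ = +47.90283°
Δφ = -38.2875°,  Δλ = 18.1987°
a = sin²(Δφ/2) + cos φ₁ cos φ₂ sin²(Δλ/2) = 0.116835
c = 2·arcsin(√a) = 0.697687 rad = 39.9745°
d = R·c = 6371.2 × 0.697687 = 4445.1 km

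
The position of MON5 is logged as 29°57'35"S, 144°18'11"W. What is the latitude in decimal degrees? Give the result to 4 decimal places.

29° + 57′/60 + 35″/3600 = 29 + 0.95000 + 0.00972 = 29.9597°

29.9597°S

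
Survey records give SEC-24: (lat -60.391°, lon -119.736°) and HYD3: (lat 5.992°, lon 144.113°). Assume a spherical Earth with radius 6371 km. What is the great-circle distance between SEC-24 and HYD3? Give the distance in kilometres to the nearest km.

10924 km

Δφ = 66.3830°,  Δλ = -96.1510°
a = sin²(Δφ/2) + cos φ₁ cos φ₂ sin²(Δλ/2) = 0.571704
c = 2·arcsin(√a) = 1.714701 rad = 98.2452°
d = R·c = 6371 × 1.714701 = 10924.4 km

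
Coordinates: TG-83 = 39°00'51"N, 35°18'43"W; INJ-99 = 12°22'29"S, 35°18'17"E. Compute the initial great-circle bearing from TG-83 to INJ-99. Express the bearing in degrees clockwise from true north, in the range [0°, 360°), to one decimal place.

111.9°

TG-83: φ = +39.01417°, λ = -35.31194°
INJ-99: φ = -12.37472°, λ = +35.30472°
Δλ = 70.6167°
y = sin Δλ · cos φ₂ = 0.921403
x = cos φ₁ sin φ₂ − sin φ₁ cos φ₂ cos Δλ = -0.370585
θ = atan2(y, x) = 111.9098° → 111.9098° (mod 360°)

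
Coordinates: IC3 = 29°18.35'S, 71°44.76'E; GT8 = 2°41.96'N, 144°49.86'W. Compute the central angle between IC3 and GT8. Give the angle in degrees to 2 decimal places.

136.27°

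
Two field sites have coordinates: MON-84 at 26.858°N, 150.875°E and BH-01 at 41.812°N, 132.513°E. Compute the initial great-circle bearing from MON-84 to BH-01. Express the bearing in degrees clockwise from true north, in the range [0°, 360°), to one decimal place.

319.5°

Δλ = -18.3620°
y = sin Δλ · cos φ₂ = -0.234796
x = cos φ₁ sin φ₂ − sin φ₁ cos φ₂ cos Δλ = 0.275188
θ = atan2(y, x) = -40.4714° → 319.5286° (mod 360°)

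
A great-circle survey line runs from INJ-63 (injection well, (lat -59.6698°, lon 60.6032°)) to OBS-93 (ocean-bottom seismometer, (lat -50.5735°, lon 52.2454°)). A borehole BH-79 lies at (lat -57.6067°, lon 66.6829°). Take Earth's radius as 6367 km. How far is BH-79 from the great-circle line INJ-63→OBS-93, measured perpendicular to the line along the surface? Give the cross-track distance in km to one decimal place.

δ₁₃ = central angle INJ-63→BH-79 = 0.065888 rad  (haversine)
θ₁₃ = bearing INJ-63→BH-79 = 59.517°,  θ₁₂ = bearing INJ-63→OBS-93 = 328.774°
dₓₜ = R·arcsin(sin δ₁₃ · sin(θ₁₃ − θ₁₂)) = 6367·arcsin(0.06584·sin(-269.257°)) = 419.473 km
|dₓₜ| = 419.473 km

419.5 km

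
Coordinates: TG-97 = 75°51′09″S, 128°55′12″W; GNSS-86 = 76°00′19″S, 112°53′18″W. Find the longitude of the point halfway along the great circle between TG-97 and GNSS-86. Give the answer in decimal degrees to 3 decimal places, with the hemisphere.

TG-97: φ = -75.85250°, λ = -128.92000°
GNSS-86: φ = -76.00528°, λ = -112.88833°
Bx = cos φ₂ cos Δλ = 0.232427,  By = cos φ₂ sin Δλ = 0.066787
φₘ = atan2(sin φ₁ + sin φ₂, √((cos φ₁ + Bx)² + By²)) = -76.06098°
λₘ = λ₁ + atan2(By, cos φ₁ + Bx) = -120.94708°

120.947°W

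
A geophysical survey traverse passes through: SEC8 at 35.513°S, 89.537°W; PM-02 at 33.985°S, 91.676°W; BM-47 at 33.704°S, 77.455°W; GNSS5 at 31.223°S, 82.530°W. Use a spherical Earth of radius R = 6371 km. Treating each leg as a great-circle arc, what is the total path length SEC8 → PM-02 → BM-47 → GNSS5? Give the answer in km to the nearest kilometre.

SEC8→PM-02: c = 0.040644 rad, d = 258.95 km
PM-02→BM-47: c = 0.206039 rad, d = 1312.67 km
BM-47→GNSS5: c = 0.086355 rad, d = 550.17 km
Total = 258.95 + 1312.67 + 550.17 = 2121.79 km

2122 km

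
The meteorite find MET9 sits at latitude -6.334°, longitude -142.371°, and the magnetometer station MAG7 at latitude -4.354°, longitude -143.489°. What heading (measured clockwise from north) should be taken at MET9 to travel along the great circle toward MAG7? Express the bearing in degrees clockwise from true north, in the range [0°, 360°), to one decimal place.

330.6°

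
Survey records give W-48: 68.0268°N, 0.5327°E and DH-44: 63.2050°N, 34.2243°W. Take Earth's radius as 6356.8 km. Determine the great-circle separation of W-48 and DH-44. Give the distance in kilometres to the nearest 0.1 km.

Δφ = -4.8218°,  Δλ = -34.7570°
a = sin²(Δφ/2) + cos φ₁ cos φ₂ sin²(Δλ/2) = 0.016817
c = 2·arcsin(√a) = 0.260097 rad = 14.9024°
d = R·c = 6356.8 × 0.260097 = 1653.4 km

1653.4 km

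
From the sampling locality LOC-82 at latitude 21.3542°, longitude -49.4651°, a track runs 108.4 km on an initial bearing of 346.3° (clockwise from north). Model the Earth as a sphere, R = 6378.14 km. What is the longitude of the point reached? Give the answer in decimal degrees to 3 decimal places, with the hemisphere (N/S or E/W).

49.714°W

δ = d/R = 108.4/6378.14 = 0.016996 rad
φ₂ = arcsin(sin φ₁ cos δ + cos φ₁ sin δ cos θ)
   = arcsin(0.36413·0.99986 + 0.93135·0.01699·0.97155) = 22.30008°
λ₂ = λ₁ + atan2(sin θ sin δ cos φ₁, cos δ − sin φ₁ sin φ₂) = -49.71436°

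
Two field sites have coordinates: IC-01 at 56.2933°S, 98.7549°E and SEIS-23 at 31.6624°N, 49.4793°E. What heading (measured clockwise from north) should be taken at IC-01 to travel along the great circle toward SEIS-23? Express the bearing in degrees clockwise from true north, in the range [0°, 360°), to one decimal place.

319.4°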